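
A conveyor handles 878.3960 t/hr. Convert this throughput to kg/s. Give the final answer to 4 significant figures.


m_dot = 878.3960 * 1000 / 3600
m_dot = 244.0 kg/s


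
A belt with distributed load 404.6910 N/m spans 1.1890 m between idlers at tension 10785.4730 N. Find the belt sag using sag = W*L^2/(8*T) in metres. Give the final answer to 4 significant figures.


sag = 404.6910 * 1.1890^2 / (8 * 10785.4730)
sag = 0.006631 m


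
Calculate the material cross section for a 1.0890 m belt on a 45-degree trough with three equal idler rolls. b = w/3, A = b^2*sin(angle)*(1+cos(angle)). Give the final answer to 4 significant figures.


b = 1.0890/3 = 0.363 m
A = 0.363^2 * sin(45 deg) * (1 + cos(45 deg))
A = 0.1591 m^2


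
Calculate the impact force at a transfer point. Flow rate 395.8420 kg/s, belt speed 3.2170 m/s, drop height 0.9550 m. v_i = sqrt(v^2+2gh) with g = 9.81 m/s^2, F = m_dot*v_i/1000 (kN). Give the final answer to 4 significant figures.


v_i = sqrt(3.2170^2 + 2*9.81*0.9550) = 5.39316 m/s
F = 395.8420 * 5.39316 / 1000
F = 2.135 kN


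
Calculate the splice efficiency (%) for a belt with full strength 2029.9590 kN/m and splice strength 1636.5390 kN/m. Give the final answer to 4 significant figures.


Eff = 1636.5390 / 2029.9590 * 100
Eff = 80.62 %


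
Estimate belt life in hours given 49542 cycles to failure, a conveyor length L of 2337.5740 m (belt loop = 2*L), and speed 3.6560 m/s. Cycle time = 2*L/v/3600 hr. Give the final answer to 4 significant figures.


cycle_time = 2 * 2337.5740 / 3.6560 / 3600 = 0.355211 hr
life = 49542 * 0.355211 = 17600 hours


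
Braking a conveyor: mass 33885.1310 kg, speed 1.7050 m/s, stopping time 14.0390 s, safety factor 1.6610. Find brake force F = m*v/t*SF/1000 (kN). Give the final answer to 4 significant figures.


F = 33885.1310 * 1.7050 / 14.0390 * 1.6610 / 1000
F = 6.835 kN


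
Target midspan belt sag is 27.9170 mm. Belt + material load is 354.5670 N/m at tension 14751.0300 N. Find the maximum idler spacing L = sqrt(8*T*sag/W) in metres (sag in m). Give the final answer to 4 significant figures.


sag = 27.9170/1000 = 0.027917 m
L = sqrt(8 * 14751.0300 * 0.027917 / 354.5670)
L = 3.048 m


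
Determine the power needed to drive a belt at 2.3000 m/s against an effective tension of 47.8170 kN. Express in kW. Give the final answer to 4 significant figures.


P = Te * v = 47.8170 * 2.3000
P = 110.0 kW


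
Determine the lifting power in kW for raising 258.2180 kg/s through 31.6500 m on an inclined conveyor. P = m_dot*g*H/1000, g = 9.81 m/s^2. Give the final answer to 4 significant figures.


P = 258.2180 * 9.81 * 31.6500 / 1000
P = 80.17 kW


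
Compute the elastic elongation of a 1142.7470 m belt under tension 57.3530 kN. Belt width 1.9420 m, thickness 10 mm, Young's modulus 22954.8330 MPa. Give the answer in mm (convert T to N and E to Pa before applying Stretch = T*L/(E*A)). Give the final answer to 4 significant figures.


A = 1.9420 * 0.01 = 0.01942 m^2
Stretch = 57.3530*1000 * 1142.7470 / (22954.8330e6 * 0.01942) * 1000
Stretch = 147.0 mm


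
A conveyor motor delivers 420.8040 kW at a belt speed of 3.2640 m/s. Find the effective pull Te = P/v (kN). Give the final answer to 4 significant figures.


Te = P / v = 420.8040 / 3.2640
Te = 128.9 kN


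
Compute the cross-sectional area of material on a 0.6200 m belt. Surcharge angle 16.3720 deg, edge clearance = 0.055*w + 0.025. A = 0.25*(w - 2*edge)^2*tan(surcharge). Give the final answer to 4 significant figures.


edge = 0.055*0.6200 + 0.025 = 0.0591 m
ew = 0.6200 - 2*0.0591 = 0.5018 m
A = 0.25 * 0.5018^2 * tan(16.3720 deg)
A = 0.01849 m^2


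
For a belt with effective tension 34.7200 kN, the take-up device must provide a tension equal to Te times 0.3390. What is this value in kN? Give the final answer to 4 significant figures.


T_tu = 34.7200 * 0.3390
T_tu = 11.77 kN


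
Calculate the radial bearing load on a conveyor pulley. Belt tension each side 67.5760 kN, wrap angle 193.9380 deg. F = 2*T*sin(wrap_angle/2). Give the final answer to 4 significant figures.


F = 2 * 67.5760 * sin(193.9380/2 deg)
F = 134.2 kN


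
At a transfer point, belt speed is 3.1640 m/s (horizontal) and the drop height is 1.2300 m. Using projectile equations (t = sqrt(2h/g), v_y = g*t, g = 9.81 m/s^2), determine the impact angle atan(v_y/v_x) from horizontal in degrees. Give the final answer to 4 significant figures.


t = sqrt(2*1.2300/9.81) = 0.500764 s
v_y = 9.81 * 0.500764 = 4.91249 m/s
angle = atan(4.91249 / 3.1640) = 57.22 deg


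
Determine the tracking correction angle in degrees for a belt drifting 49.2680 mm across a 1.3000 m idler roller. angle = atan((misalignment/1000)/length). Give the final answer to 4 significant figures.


misalign_m = 49.2680 / 1000 = 0.049268 m
angle = atan(0.049268 / 1.3000)
angle = 2.170 deg


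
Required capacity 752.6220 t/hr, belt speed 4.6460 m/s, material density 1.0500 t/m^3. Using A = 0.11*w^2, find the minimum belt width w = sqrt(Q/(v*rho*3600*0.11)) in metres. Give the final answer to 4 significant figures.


A_req = 752.6220 / (4.6460 * 1.0500 * 3600) = 0.0428554 m^2
w = sqrt(0.0428554 / 0.11)
w = 0.6242 m


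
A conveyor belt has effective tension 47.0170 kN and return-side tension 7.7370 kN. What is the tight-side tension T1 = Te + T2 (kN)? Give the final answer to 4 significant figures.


T1 = Te + T2 = 47.0170 + 7.7370
T1 = 54.75 kN


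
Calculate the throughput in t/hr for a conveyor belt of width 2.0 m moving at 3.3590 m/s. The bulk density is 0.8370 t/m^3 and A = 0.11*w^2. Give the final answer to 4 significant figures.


A = 0.11 * 2.0^2 = 0.44 m^2
C = 0.44 * 3.3590 * 0.8370 * 3600
C = 4453 t/hr


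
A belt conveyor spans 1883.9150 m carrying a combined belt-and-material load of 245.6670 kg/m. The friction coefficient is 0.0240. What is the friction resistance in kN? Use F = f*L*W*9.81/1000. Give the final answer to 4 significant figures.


F = 0.0240 * 1883.9150 * 245.6670 * 9.81 / 1000
F = 109.0 kN


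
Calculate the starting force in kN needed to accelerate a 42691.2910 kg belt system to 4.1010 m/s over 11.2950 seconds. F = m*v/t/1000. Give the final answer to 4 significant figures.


F = 42691.2910 * 4.1010 / 11.2950 / 1000
F = 15.50 kN


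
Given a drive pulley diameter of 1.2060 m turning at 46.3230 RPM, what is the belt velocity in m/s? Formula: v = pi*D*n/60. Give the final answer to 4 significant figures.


v = pi * 1.2060 * 46.3230 / 60
v = 2.925 m/s


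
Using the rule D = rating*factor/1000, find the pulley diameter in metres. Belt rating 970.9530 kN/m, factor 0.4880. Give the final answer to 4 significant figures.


D = 970.9530 * 0.4880 / 1000
D = 0.4738 m


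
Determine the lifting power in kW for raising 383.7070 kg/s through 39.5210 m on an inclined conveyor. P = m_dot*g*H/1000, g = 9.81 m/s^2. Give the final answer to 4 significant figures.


P = 383.7070 * 9.81 * 39.5210 / 1000
P = 148.8 kW


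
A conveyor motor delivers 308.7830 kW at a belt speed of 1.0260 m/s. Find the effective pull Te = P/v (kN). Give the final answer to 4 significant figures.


Te = P / v = 308.7830 / 1.0260
Te = 301.0 kN


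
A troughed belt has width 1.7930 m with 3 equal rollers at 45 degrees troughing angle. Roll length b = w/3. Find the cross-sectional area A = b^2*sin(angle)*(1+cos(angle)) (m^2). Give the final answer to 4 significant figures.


b = 1.7930/3 = 0.597667 m
A = 0.597667^2 * sin(45 deg) * (1 + cos(45 deg))
A = 0.4312 m^2


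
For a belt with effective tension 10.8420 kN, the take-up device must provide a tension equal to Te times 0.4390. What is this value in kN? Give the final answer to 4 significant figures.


T_tu = 10.8420 * 0.4390
T_tu = 4.760 kN


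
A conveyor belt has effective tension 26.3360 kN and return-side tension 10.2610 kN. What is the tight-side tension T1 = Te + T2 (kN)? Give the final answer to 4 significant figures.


T1 = Te + T2 = 26.3360 + 10.2610
T1 = 36.60 kN


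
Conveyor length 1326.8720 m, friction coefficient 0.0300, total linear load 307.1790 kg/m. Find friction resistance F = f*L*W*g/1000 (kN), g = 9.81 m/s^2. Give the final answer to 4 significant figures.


F = 0.0300 * 1326.8720 * 307.1790 * 9.81 / 1000
F = 120.0 kN


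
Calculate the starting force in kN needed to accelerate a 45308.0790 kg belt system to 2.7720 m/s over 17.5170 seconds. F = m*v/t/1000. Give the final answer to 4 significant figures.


F = 45308.0790 * 2.7720 / 17.5170 / 1000
F = 7.170 kN


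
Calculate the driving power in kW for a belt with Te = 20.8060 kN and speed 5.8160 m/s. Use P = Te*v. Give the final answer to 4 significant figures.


P = Te * v = 20.8060 * 5.8160
P = 121.0 kW


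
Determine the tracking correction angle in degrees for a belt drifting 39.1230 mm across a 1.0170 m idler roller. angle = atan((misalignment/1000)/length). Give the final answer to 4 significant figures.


misalign_m = 39.1230 / 1000 = 0.039123 m
angle = atan(0.039123 / 1.0170)
angle = 2.203 deg


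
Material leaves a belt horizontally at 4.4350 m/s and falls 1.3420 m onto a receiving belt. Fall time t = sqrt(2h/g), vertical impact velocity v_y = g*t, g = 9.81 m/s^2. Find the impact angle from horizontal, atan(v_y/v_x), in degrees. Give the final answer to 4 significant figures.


t = sqrt(2*1.3420/9.81) = 0.523066 s
v_y = 9.81 * 0.523066 = 5.13128 m/s
angle = atan(5.13128 / 4.4350) = 49.16 deg


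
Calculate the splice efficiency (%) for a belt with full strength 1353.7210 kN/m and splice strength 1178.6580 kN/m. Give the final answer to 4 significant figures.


Eff = 1178.6580 / 1353.7210 * 100
Eff = 87.07 %


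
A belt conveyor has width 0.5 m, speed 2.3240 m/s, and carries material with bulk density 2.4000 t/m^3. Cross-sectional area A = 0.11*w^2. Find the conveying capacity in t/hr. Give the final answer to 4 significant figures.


A = 0.11 * 0.5^2 = 0.0275 m^2
C = 0.0275 * 2.3240 * 2.4000 * 3600
C = 552.2 t/hr


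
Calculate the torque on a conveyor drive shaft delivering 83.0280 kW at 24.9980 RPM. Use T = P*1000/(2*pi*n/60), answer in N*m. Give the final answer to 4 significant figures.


omega = 2*pi*24.9980/60 = 2.61778 rad/s
T = 83.0280*1000 / 2.61778
T = 31720 N*m


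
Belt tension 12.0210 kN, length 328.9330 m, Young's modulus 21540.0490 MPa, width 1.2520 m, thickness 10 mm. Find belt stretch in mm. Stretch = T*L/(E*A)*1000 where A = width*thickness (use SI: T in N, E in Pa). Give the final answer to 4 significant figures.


A = 1.2520 * 0.01 = 0.01252 m^2
Stretch = 12.0210*1000 * 328.9330 / (21540.0490e6 * 0.01252) * 1000
Stretch = 14.66 mm


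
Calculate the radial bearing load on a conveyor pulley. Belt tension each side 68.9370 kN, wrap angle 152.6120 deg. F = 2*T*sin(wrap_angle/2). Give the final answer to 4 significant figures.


F = 2 * 68.9370 * sin(152.6120/2 deg)
F = 134.0 kN


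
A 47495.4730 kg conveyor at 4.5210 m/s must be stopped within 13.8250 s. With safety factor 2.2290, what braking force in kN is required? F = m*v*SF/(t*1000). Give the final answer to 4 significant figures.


F = 47495.4730 * 4.5210 / 13.8250 * 2.2290 / 1000
F = 34.62 kN


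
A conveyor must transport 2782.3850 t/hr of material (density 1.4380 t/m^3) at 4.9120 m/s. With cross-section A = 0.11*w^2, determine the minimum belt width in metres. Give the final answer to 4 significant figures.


A_req = 2782.3850 / (4.9120 * 1.4380 * 3600) = 0.10942 m^2
w = sqrt(0.10942 / 0.11)
w = 0.9974 m


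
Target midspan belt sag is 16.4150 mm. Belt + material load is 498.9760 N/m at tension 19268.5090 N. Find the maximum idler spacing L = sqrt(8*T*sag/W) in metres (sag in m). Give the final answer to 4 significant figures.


sag = 16.4150/1000 = 0.016415 m
L = sqrt(8 * 19268.5090 * 0.016415 / 498.9760)
L = 2.252 m


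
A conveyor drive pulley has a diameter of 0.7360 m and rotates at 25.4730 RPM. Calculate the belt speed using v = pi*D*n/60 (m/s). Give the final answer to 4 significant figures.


v = pi * 0.7360 * 25.4730 / 60
v = 0.9816 m/s


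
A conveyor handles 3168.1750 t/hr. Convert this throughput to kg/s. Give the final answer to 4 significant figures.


m_dot = 3168.1750 * 1000 / 3600
m_dot = 880.0 kg/s


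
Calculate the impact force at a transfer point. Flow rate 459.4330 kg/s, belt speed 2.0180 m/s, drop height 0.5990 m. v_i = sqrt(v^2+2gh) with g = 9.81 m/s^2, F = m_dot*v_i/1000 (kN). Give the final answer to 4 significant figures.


v_i = sqrt(2.0180^2 + 2*9.81*0.5990) = 3.97803 m/s
F = 459.4330 * 3.97803 / 1000
F = 1.828 kN


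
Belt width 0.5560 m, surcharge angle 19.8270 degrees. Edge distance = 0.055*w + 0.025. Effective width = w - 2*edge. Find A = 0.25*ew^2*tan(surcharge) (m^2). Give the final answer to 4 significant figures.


edge = 0.055*0.5560 + 0.025 = 0.05558 m
ew = 0.5560 - 2*0.05558 = 0.44484 m
A = 0.25 * 0.44484^2 * tan(19.8270 deg)
A = 0.01784 m^2


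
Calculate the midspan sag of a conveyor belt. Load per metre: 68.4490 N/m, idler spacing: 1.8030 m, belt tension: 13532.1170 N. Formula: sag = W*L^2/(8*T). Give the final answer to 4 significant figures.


sag = 68.4490 * 1.8030^2 / (8 * 13532.1170)
sag = 0.002055 m


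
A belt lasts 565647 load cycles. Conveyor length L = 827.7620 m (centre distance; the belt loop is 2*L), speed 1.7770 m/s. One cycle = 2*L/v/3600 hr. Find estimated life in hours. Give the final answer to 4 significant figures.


cycle_time = 2 * 827.7620 / 1.7770 / 3600 = 0.258789 hr
life = 565647 * 0.258789 = 146400 hours


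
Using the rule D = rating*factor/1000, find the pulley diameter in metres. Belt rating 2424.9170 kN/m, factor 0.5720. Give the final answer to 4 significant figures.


D = 2424.9170 * 0.5720 / 1000
D = 1.387 m


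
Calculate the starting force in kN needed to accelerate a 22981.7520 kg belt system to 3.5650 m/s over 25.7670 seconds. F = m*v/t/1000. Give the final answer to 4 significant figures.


F = 22981.7520 * 3.5650 / 25.7670 / 1000
F = 3.180 kN


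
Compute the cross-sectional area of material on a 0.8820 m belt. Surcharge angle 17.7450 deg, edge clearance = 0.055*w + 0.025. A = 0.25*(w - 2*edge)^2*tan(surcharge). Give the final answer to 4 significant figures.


edge = 0.055*0.8820 + 0.025 = 0.07351 m
ew = 0.8820 - 2*0.07351 = 0.73498 m
A = 0.25 * 0.73498^2 * tan(17.7450 deg)
A = 0.04322 m^2


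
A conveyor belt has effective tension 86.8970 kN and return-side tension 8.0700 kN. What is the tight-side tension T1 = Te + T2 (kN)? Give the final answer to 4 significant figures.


T1 = Te + T2 = 86.8970 + 8.0700
T1 = 94.97 kN


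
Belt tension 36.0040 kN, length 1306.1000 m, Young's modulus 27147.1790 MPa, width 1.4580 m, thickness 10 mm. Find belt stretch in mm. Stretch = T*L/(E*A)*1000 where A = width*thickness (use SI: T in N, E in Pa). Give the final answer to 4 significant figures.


A = 1.4580 * 0.01 = 0.01458 m^2
Stretch = 36.0040*1000 * 1306.1000 / (27147.1790e6 * 0.01458) * 1000
Stretch = 118.8 mm


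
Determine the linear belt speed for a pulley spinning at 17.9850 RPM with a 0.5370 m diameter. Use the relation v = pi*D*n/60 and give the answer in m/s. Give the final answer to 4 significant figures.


v = pi * 0.5370 * 17.9850 / 60
v = 0.5057 m/s


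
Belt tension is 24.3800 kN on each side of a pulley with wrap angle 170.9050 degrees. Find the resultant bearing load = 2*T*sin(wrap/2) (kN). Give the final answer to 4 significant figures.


F = 2 * 24.3800 * sin(170.9050/2 deg)
F = 48.61 kN


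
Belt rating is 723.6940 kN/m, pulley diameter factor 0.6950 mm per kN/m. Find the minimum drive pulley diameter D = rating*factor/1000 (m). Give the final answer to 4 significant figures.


D = 723.6940 * 0.6950 / 1000
D = 0.5030 m


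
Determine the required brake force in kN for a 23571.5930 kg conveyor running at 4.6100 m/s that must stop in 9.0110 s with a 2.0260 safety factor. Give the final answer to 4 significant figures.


F = 23571.5930 * 4.6100 / 9.0110 * 2.0260 / 1000
F = 24.43 kN


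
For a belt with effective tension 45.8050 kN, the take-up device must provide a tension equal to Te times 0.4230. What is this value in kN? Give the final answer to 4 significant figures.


T_tu = 45.8050 * 0.4230
T_tu = 19.38 kN


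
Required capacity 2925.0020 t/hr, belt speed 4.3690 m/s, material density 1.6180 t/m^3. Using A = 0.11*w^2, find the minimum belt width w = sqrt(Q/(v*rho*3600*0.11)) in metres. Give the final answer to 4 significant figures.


A_req = 2925.0020 / (4.3690 * 1.6180 * 3600) = 0.114938 m^2
w = sqrt(0.114938 / 0.11)
w = 1.022 m


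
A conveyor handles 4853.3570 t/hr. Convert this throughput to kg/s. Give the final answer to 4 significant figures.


m_dot = 4853.3570 * 1000 / 3600
m_dot = 1348 kg/s


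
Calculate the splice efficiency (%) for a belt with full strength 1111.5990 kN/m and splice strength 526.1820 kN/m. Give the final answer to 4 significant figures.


Eff = 526.1820 / 1111.5990 * 100
Eff = 47.34 %


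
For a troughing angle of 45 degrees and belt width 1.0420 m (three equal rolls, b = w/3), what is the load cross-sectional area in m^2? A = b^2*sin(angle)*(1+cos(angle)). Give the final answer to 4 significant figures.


b = 1.0420/3 = 0.347333 m
A = 0.347333^2 * sin(45 deg) * (1 + cos(45 deg))
A = 0.1456 m^2


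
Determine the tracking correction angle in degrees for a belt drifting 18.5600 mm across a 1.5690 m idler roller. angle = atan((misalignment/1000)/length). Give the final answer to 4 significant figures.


misalign_m = 18.5600 / 1000 = 0.018560 m
angle = atan(0.018560 / 1.5690)
angle = 0.6777 deg


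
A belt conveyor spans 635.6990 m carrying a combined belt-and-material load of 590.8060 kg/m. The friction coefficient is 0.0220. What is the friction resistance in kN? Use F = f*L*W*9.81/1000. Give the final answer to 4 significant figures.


F = 0.0220 * 635.6990 * 590.8060 * 9.81 / 1000
F = 81.06 kN


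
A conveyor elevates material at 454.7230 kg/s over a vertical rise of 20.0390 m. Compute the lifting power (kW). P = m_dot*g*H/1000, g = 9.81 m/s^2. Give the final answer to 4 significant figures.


P = 454.7230 * 9.81 * 20.0390 / 1000
P = 89.39 kW


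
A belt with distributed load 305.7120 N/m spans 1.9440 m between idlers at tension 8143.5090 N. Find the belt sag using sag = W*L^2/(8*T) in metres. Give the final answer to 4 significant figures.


sag = 305.7120 * 1.9440^2 / (8 * 8143.5090)
sag = 0.01773 m


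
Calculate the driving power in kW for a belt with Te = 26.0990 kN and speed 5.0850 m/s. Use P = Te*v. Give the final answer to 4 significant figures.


P = Te * v = 26.0990 * 5.0850
P = 132.7 kW


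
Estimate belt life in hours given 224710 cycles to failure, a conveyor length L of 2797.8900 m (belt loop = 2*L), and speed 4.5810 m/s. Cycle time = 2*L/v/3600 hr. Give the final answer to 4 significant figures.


cycle_time = 2 * 2797.8900 / 4.5810 / 3600 = 0.339311 hr
life = 224710 * 0.339311 = 76250 hours


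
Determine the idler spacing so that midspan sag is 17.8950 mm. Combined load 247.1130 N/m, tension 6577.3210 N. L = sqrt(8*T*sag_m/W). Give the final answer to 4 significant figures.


sag = 17.8950/1000 = 0.017895 m
L = sqrt(8 * 6577.3210 * 0.017895 / 247.1130)
L = 1.952 m


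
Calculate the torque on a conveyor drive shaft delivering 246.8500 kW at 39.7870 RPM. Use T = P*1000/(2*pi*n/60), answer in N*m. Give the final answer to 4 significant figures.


omega = 2*pi*39.7870/60 = 4.16648 rad/s
T = 246.8500*1000 / 4.16648
T = 59250 N*m


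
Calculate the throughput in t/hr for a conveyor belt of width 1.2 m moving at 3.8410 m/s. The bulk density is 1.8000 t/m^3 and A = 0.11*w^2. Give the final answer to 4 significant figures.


A = 0.11 * 1.2^2 = 0.1584 m^2
C = 0.1584 * 3.8410 * 1.8000 * 3600
C = 3943 t/hr


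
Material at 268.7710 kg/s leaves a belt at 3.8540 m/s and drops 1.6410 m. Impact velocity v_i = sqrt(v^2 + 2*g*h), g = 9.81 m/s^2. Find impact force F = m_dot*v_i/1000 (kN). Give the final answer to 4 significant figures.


v_i = sqrt(3.8540^2 + 2*9.81*1.6410) = 6.85928 m/s
F = 268.7710 * 6.85928 / 1000
F = 1.844 kN


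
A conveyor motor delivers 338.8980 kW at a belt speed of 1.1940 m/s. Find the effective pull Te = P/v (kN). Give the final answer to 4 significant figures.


Te = P / v = 338.8980 / 1.1940
Te = 283.8 kN


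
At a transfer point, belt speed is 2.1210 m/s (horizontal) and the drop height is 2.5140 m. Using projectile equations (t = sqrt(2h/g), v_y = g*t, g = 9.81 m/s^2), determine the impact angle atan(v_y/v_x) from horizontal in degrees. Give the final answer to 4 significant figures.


t = sqrt(2*2.5140/9.81) = 0.715918 s
v_y = 9.81 * 0.715918 = 7.02316 m/s
angle = atan(7.02316 / 2.1210) = 73.20 deg


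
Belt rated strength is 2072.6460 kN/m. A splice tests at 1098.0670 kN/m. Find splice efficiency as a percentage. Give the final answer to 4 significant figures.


Eff = 1098.0670 / 2072.6460 * 100
Eff = 52.98 %


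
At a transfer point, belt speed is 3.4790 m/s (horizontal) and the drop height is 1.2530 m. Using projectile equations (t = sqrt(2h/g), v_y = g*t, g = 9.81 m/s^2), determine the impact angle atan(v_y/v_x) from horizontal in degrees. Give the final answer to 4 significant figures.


t = sqrt(2*1.2530/9.81) = 0.505424 s
v_y = 9.81 * 0.505424 = 4.95821 m/s
angle = atan(4.95821 / 3.4790) = 54.94 deg


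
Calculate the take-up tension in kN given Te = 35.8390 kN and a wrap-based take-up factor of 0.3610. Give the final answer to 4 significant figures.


T_tu = 35.8390 * 0.3610
T_tu = 12.94 kN


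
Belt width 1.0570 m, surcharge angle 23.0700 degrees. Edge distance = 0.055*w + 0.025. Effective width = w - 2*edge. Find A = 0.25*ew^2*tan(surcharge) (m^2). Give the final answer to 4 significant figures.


edge = 0.055*1.0570 + 0.025 = 0.083135 m
ew = 1.0570 - 2*0.083135 = 0.89073 m
A = 0.25 * 0.89073^2 * tan(23.0700 deg)
A = 0.08448 m^2


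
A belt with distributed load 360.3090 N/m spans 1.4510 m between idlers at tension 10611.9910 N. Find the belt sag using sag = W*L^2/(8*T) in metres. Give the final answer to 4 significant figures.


sag = 360.3090 * 1.4510^2 / (8 * 10611.9910)
sag = 0.008936 m


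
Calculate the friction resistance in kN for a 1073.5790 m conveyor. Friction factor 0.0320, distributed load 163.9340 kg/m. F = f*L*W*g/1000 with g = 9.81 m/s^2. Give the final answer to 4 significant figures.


F = 0.0320 * 1073.5790 * 163.9340 * 9.81 / 1000
F = 55.25 kN


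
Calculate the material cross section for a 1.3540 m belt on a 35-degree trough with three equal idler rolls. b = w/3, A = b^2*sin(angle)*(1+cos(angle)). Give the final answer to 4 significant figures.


b = 1.3540/3 = 0.451333 m
A = 0.451333^2 * sin(35 deg) * (1 + cos(35 deg))
A = 0.2125 m^2


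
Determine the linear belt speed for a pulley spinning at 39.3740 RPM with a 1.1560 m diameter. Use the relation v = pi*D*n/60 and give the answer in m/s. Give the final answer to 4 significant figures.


v = pi * 1.1560 * 39.3740 / 60
v = 2.383 m/s


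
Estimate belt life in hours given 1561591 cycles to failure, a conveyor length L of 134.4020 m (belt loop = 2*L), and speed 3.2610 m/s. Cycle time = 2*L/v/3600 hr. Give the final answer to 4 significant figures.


cycle_time = 2 * 134.4020 / 3.2610 / 3600 = 0.0228972 hr
life = 1561591 * 0.0228972 = 35760 hours


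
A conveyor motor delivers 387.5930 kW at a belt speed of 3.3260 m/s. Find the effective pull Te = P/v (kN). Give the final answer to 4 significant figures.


Te = P / v = 387.5930 / 3.3260
Te = 116.5 kN


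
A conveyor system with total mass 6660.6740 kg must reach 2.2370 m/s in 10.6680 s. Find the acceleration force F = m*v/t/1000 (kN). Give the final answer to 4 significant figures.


F = 6660.6740 * 2.2370 / 10.6680 / 1000
F = 1.397 kN


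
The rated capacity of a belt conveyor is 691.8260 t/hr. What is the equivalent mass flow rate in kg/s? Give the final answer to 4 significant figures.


m_dot = 691.8260 * 1000 / 3600
m_dot = 192.2 kg/s


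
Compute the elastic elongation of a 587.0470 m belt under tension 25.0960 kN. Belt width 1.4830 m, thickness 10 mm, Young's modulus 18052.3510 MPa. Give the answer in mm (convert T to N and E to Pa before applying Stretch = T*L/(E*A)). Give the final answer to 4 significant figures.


A = 1.4830 * 0.01 = 0.01483 m^2
Stretch = 25.0960*1000 * 587.0470 / (18052.3510e6 * 0.01483) * 1000
Stretch = 55.03 mm


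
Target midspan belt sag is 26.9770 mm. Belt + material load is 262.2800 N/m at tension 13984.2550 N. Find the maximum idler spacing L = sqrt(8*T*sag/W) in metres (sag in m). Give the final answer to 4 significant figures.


sag = 26.9770/1000 = 0.026977 m
L = sqrt(8 * 13984.2550 * 0.026977 / 262.2800)
L = 3.392 m


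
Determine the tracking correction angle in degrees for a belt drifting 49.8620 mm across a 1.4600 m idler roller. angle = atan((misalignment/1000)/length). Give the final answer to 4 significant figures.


misalign_m = 49.8620 / 1000 = 0.049862 m
angle = atan(0.049862 / 1.4600)
angle = 1.956 deg


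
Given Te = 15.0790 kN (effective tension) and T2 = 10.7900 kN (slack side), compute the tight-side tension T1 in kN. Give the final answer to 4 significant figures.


T1 = Te + T2 = 15.0790 + 10.7900
T1 = 25.87 kN


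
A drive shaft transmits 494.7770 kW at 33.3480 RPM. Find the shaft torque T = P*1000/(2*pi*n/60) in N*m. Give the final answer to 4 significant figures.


omega = 2*pi*33.3480/60 = 3.49219 rad/s
T = 494.7770*1000 / 3.49219
T = 141700 N*m


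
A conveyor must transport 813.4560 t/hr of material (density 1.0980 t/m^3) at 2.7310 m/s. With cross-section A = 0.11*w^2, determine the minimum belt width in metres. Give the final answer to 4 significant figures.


A_req = 813.4560 / (2.7310 * 1.0980 * 3600) = 0.0753542 m^2
w = sqrt(0.0753542 / 0.11)
w = 0.8277 m


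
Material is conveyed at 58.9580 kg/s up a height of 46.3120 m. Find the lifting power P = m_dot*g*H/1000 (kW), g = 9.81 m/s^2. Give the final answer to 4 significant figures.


P = 58.9580 * 9.81 * 46.3120 / 1000
P = 26.79 kW


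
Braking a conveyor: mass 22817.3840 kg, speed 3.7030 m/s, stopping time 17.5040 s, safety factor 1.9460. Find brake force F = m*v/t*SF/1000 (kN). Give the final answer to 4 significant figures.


F = 22817.3840 * 3.7030 / 17.5040 * 1.9460 / 1000
F = 9.393 kN


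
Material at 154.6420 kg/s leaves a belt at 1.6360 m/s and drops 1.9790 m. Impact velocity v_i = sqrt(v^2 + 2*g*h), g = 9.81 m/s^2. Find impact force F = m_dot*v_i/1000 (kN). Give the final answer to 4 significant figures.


v_i = sqrt(1.6360^2 + 2*9.81*1.9790) = 6.4424 m/s
F = 154.6420 * 6.4424 / 1000
F = 0.9963 kN


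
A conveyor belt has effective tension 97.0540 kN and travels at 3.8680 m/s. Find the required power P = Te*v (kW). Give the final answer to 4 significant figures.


P = Te * v = 97.0540 * 3.8680
P = 375.4 kW


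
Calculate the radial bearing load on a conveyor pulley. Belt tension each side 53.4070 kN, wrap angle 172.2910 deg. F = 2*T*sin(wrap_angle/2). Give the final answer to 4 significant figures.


F = 2 * 53.4070 * sin(172.2910/2 deg)
F = 106.6 kN


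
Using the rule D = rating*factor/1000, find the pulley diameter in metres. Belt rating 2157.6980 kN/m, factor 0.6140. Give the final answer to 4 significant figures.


D = 2157.6980 * 0.6140 / 1000
D = 1.325 m


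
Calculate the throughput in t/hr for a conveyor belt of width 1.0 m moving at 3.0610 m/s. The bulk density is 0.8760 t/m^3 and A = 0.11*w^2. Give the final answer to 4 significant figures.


A = 0.11 * 1.0^2 = 0.11 m^2
C = 0.11 * 3.0610 * 0.8760 * 3600
C = 1062 t/hr


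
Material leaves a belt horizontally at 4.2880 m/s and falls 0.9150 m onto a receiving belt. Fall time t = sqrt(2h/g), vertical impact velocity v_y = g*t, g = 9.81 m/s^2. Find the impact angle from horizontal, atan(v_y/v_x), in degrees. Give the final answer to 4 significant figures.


t = sqrt(2*0.9150/9.81) = 0.431908 s
v_y = 9.81 * 0.431908 = 4.23702 m/s
angle = atan(4.23702 / 4.2880) = 44.66 deg


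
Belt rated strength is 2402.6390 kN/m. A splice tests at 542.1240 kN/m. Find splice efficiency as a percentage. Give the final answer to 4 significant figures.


Eff = 542.1240 / 2402.6390 * 100
Eff = 22.56 %


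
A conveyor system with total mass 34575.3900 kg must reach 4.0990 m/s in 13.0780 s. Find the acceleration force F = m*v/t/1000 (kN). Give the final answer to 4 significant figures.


F = 34575.3900 * 4.0990 / 13.0780 / 1000
F = 10.84 kN


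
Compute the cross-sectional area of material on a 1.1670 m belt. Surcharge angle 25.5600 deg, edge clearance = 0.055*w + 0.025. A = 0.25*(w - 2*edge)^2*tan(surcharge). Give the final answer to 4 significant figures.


edge = 0.055*1.1670 + 0.025 = 0.089185 m
ew = 1.1670 - 2*0.089185 = 0.98863 m
A = 0.25 * 0.98863^2 * tan(25.5600 deg)
A = 0.1169 m^2


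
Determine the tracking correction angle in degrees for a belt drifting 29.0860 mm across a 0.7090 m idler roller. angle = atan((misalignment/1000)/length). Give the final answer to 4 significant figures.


misalign_m = 29.0860 / 1000 = 0.029086 m
angle = atan(0.029086 / 0.7090)
angle = 2.349 deg


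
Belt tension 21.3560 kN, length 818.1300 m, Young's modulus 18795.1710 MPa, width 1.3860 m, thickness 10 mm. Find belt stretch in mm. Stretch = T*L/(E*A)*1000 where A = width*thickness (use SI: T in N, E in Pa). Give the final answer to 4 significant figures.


A = 1.3860 * 0.01 = 0.01386 m^2
Stretch = 21.3560*1000 * 818.1300 / (18795.1710e6 * 0.01386) * 1000
Stretch = 67.07 mm


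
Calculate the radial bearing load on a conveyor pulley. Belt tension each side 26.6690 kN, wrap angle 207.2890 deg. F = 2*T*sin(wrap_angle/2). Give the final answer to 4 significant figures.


F = 2 * 26.6690 * sin(207.2890/2 deg)
F = 51.83 kN


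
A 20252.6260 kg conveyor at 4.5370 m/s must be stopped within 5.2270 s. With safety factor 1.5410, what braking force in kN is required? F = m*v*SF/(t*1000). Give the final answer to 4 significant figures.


F = 20252.6260 * 4.5370 / 5.2270 * 1.5410 / 1000
F = 27.09 kN


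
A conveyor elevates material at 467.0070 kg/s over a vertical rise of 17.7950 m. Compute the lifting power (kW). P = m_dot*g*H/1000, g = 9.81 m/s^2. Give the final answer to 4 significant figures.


P = 467.0070 * 9.81 * 17.7950 / 1000
P = 81.52 kW


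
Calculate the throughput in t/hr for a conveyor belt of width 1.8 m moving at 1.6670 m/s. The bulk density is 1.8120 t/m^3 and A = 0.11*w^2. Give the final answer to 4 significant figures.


A = 0.11 * 1.8^2 = 0.3564 m^2
C = 0.3564 * 1.6670 * 1.8120 * 3600
C = 3876 t/hr


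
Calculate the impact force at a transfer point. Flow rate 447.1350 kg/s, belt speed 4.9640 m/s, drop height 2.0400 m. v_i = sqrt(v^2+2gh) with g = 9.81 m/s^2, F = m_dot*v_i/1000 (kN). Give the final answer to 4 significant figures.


v_i = sqrt(4.9640^2 + 2*9.81*2.0400) = 8.04152 m/s
F = 447.1350 * 8.04152 / 1000
F = 3.596 kN


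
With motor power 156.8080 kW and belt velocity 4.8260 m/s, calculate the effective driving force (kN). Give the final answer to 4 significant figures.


Te = P / v = 156.8080 / 4.8260
Te = 32.49 kN


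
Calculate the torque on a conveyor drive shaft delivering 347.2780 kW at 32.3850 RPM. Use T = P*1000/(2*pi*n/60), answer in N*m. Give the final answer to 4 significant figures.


omega = 2*pi*32.3850/60 = 3.39135 rad/s
T = 347.2780*1000 / 3.39135
T = 102400 N*m


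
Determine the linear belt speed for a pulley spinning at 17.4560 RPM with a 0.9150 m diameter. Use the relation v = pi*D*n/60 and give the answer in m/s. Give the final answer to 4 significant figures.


v = pi * 0.9150 * 17.4560 / 60
v = 0.8363 m/s


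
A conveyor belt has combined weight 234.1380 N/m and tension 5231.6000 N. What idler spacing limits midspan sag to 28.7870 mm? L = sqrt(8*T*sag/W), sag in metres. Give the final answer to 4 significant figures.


sag = 28.7870/1000 = 0.028787 m
L = sqrt(8 * 5231.6000 * 0.028787 / 234.1380)
L = 2.268 m


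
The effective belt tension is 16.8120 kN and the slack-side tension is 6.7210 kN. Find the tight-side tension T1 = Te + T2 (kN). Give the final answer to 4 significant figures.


T1 = Te + T2 = 16.8120 + 6.7210
T1 = 23.53 kN


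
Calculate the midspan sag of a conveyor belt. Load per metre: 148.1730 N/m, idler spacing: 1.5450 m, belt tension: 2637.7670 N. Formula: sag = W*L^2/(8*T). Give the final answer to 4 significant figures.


sag = 148.1730 * 1.5450^2 / (8 * 2637.7670)
sag = 0.01676 m


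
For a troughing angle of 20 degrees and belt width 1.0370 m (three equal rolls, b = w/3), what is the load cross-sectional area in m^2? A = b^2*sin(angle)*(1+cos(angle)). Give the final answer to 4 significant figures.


b = 1.0370/3 = 0.345667 m
A = 0.345667^2 * sin(20 deg) * (1 + cos(20 deg))
A = 0.07927 m^2


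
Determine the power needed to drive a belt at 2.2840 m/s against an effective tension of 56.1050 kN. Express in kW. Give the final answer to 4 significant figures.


P = Te * v = 56.1050 * 2.2840
P = 128.1 kW


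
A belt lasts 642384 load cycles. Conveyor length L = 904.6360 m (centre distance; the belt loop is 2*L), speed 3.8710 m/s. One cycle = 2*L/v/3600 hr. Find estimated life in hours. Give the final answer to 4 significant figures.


cycle_time = 2 * 904.6360 / 3.8710 / 3600 = 0.129831 hr
life = 642384 * 0.129831 = 83400 hours


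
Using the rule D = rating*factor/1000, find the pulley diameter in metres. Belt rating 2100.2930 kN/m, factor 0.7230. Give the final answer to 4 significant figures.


D = 2100.2930 * 0.7230 / 1000
D = 1.519 m


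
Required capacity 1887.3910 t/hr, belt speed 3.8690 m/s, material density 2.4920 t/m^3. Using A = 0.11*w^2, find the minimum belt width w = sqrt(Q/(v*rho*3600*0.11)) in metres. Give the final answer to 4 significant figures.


A_req = 1887.3910 / (3.8690 * 2.4920 * 3600) = 0.0543767 m^2
w = sqrt(0.0543767 / 0.11)
w = 0.7031 m


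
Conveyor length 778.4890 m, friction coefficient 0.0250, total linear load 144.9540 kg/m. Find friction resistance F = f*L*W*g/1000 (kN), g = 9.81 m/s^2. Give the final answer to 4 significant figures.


F = 0.0250 * 778.4890 * 144.9540 * 9.81 / 1000
F = 27.68 kN


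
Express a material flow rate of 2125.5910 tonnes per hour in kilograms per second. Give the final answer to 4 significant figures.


m_dot = 2125.5910 * 1000 / 3600
m_dot = 590.4 kg/s


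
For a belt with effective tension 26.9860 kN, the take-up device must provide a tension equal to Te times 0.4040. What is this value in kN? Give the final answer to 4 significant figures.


T_tu = 26.9860 * 0.4040
T_tu = 10.90 kN


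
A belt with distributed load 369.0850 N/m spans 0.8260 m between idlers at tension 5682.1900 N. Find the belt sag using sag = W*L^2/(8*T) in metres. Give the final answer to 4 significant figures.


sag = 369.0850 * 0.8260^2 / (8 * 5682.1900)
sag = 0.005540 m


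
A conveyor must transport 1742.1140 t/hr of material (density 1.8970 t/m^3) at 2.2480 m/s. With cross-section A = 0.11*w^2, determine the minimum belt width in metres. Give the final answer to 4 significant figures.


A_req = 1742.1140 / (2.2480 * 1.8970 * 3600) = 0.113478 m^2
w = sqrt(0.113478 / 0.11)
w = 1.016 m


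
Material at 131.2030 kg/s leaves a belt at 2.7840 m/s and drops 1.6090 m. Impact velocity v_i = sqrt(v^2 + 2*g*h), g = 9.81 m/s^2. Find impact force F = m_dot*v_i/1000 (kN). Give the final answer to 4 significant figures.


v_i = sqrt(2.7840^2 + 2*9.81*1.6090) = 6.27051 m/s
F = 131.2030 * 6.27051 / 1000
F = 0.8227 kN


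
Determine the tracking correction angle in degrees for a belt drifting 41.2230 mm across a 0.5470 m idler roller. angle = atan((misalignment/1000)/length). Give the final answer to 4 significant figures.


misalign_m = 41.2230 / 1000 = 0.041223 m
angle = atan(0.041223 / 0.5470)
angle = 4.310 deg


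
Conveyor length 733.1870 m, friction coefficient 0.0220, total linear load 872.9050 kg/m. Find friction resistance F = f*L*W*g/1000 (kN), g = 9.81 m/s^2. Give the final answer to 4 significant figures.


F = 0.0220 * 733.1870 * 872.9050 * 9.81 / 1000
F = 138.1 kN


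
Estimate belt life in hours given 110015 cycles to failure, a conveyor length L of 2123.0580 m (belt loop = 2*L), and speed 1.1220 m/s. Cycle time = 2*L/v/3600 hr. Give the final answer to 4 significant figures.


cycle_time = 2 * 2123.0580 / 1.1220 / 3600 = 1.05123 hr
life = 110015 * 1.05123 = 115700 hours


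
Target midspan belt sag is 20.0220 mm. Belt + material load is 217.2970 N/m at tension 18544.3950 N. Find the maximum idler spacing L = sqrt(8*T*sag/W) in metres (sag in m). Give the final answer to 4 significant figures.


sag = 20.0220/1000 = 0.020022 m
L = sqrt(8 * 18544.3950 * 0.020022 / 217.2970)
L = 3.697 m


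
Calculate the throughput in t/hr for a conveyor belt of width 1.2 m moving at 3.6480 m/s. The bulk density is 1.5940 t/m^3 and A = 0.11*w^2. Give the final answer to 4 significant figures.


A = 0.11 * 1.2^2 = 0.1584 m^2
C = 0.1584 * 3.6480 * 1.5940 * 3600
C = 3316 t/hr


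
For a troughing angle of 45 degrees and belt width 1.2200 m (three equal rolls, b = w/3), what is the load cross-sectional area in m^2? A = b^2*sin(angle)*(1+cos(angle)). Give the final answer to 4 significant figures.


b = 1.2200/3 = 0.406667 m
A = 0.406667^2 * sin(45 deg) * (1 + cos(45 deg))
A = 0.1996 m^2


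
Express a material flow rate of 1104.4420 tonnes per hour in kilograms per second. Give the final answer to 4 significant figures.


m_dot = 1104.4420 * 1000 / 3600
m_dot = 306.8 kg/s


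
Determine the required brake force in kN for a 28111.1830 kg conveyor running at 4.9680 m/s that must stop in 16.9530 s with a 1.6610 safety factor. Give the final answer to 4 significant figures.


F = 28111.1830 * 4.9680 / 16.9530 * 1.6610 / 1000
F = 13.68 kN


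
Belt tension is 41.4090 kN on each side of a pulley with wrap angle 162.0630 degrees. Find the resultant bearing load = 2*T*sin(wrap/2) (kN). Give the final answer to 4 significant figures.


F = 2 * 41.4090 * sin(162.0630/2 deg)
F = 81.81 kN


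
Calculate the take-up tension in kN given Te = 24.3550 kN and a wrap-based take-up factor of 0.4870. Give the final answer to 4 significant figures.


T_tu = 24.3550 * 0.4870
T_tu = 11.86 kN


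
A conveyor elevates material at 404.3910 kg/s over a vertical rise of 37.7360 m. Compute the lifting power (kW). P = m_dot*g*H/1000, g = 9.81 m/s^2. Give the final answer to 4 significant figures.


P = 404.3910 * 9.81 * 37.7360 / 1000
P = 149.7 kW


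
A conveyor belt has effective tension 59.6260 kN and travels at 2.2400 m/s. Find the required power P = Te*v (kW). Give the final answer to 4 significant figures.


P = Te * v = 59.6260 * 2.2400
P = 133.6 kW


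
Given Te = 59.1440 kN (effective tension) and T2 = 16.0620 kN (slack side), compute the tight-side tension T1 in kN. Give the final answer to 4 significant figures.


T1 = Te + T2 = 59.1440 + 16.0620
T1 = 75.21 kN


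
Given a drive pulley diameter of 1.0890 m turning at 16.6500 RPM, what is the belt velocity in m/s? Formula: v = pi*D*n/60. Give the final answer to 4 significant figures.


v = pi * 1.0890 * 16.6500 / 60
v = 0.9494 m/s


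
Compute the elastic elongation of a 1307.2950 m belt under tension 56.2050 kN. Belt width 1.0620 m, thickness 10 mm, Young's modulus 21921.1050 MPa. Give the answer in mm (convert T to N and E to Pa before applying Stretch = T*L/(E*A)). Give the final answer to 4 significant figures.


A = 1.0620 * 0.01 = 0.01062 m^2
Stretch = 56.2050*1000 * 1307.2950 / (21921.1050e6 * 0.01062) * 1000
Stretch = 315.6 mm
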